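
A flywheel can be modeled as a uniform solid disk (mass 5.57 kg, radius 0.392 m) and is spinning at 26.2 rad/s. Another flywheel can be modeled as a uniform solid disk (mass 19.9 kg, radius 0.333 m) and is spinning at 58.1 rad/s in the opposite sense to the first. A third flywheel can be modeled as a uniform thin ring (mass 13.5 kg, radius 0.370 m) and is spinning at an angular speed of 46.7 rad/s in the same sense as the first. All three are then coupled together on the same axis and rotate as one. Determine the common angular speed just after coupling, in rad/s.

|ω_f| ≈ 9.89 rad/s

No external torque acts about the common axis, so total angular momentum is conserved.
Moments of inertia: I_A = ½(5.57)(0.392)² = 0.4280 kg·m²; I_B = ½(19.9)(0.333)² = 1.103 kg·m²; I_C = (13.5)(0.370)² = 1.848 kg·m².
Taking A's sense as positive: L = (0.4280)(26.2) − (1.103)(58.1) + (1.848)(46.7) = 33.42 kg·m²·rad/s.
Combined I = 0.4280 + 1.103 + 1.848 = 3.379 kg·m².
ω_f = L / I = 33.42 / 3.379 = 9.888 rad/s.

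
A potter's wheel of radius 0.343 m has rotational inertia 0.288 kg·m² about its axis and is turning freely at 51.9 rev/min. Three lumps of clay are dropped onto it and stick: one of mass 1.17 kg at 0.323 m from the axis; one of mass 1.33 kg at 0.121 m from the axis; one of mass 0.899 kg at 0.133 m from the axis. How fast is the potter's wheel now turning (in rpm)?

The added mass arrives with no angular momentum about the axis, and any external torque about the axis is negligible, so the system's angular momentum is conserved.
Added inertia Σmr² = (1.17)(0.323)² + (1.33)(0.121)² + (0.899)(0.133)² = 0.1574 kg·m²; I_f = 0.2880 + 0.1574 = 0.4454 kg·m².
ω_f = I_p ω_i / I_f = (0.2880)(51.9) / 0.4454 = 33.56 rpm.

ω_f ≈ 33.6 rpm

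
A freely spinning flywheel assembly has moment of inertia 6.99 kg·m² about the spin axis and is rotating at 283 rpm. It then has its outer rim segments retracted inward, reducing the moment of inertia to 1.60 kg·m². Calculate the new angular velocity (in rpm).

ω₂ ≈ 1240 rpm

Angular momentum about the spin axis is conserved since the torque about it is zero.
ω₂ = I₁ω₁ / I₂ = (6.990)(283 rpm) / (1.600) = 1236 rpm.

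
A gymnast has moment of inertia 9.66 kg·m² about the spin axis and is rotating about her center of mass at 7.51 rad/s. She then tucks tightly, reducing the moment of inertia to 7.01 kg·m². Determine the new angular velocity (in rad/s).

ω₂ ≈ 10.3 rad/s

No external torque acts about the spin axis, so angular momentum is conserved.
ω₂ = I₁ω₁ / I₂ = (9.660)(7.51 rad/s) / (7.010) = 10.35 rad/s.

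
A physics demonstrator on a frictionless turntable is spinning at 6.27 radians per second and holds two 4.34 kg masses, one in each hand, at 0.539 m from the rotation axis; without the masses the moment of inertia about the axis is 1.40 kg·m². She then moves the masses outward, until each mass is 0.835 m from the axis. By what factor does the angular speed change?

ω₂/ω₁ ≈ 0.526

Angular momentum about the spin axis is conserved since the torque about it is zero.
I₁ = 1.40 + 2(4.34)(0.539)² = 3.922 kg·m²; I₂ = 1.40 + 2(4.34)(0.835)² = 7.452 kg·m².
ω₂/ω₁ = I₁/I₂ = 3.922 / 7.452 = 0.5263.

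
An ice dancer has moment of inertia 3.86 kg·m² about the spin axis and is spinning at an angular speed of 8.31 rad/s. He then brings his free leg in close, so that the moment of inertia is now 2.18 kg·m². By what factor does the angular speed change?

ω₂/ω₁ ≈ 1.77

With no external torque about the axis, L is conserved: I₁ω₁ = I₂ω₂.
ω₂/ω₁ = I₁/I₂ = 3.860 / 2.180 = 1.771.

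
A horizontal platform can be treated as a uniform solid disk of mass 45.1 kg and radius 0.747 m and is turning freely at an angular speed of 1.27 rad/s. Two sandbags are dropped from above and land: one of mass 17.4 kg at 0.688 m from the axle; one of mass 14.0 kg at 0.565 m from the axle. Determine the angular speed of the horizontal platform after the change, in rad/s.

ω_f ≈ 0.632 rad/s

The added mass arrives with no angular momentum about the axle, and any external torque about the axle is negligible, so the system's angular momentum is conserved.
I_p = ½(45.1)(0.747)² = 12.58 kg·m².
Added inertia Σmr² = (17.4)(0.688)² + (14.0)(0.565)² = 12.71 kg·m²; I_f = 12.58 + 12.71 = 25.29 kg·m².
ω_f = I_p ω_i / I_f = (12.58)(1.27) / 25.29 = 0.6319 rad/s.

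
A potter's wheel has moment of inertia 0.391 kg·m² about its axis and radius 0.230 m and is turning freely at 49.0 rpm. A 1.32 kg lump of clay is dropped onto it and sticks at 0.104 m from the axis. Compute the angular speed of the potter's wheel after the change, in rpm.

ω_f ≈ 47.3 rpm

The added mass arrives with no angular momentum about the axis, and any external torque about the axis is negligible, so the system's angular momentum is conserved.
Added inertia Σmr² = (1.32)(0.104)² = 0.01428 kg·m²; I_f = 0.3910 + 0.01428 = 0.4053 kg·m².
ω_f = I_p ω_i / I_f = (0.3910)(49.0) / 0.4053 = 47.27 rpm.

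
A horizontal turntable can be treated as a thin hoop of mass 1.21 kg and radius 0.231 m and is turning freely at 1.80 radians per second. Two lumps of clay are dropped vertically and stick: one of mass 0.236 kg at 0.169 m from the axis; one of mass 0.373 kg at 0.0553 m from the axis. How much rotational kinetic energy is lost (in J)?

The added mass arrives with no angular momentum about the axis, and any external torque about the axis is negligible, so the system's angular momentum is conserved.
I_p = (1.21)(0.231)² = 0.06457 kg·m².
Added inertia Σmr² = (0.236)(0.169)² + (0.373)(0.0553)² = 0.007881 kg·m²; I_f = 0.06457 + 0.007881 = 0.07245 kg·m².
ω_f = I_p ω_i / I_f = (0.06457)(1.80) / 0.07245 = 1.604 rad/s.
KE_i = ½(0.06457)(1.800 rad/s)² = 0.1046 J; KE_f = ½(0.07245)(1.604)² = 0.09322 J.

energy lost ≈ 0.0114 J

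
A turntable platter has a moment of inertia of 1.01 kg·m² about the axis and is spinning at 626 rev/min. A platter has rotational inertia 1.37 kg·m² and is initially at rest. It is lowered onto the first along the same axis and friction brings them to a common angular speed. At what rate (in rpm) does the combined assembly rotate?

The coupling torques are internal; angular momentum about the shared axis is conserved.
Taking A's sense as positive: L = (1.010)(626) = 632.3 kg·m²·rpm.
Combined I = 1.010 + 1.370 = 2.380 kg·m².
ω_f = L / I = 632.3 / 2.380 = 265.7 rpm.

|ω_f| ≈ 266 rpm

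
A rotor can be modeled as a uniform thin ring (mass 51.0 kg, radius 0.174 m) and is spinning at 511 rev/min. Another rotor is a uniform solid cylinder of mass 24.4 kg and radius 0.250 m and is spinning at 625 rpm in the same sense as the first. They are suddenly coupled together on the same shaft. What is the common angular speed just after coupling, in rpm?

The coupling torques are internal; angular momentum about the shared axis is conserved.
Moments of inertia: I_A = (51.0)(0.174)² = 1.544 kg·m²; I_B = ½(24.4)(0.250)² = 0.7625 kg·m².
Taking A's sense as positive: L = (1.544)(511) + (0.7625)(625) = 1266 kg·m²·rpm.
Combined I = 1.544 + 0.7625 = 2.307 kg·m².
ω_f = L / I = 1266 / 2.307 = 548.7 rpm.

|ω_f| ≈ 549 rpm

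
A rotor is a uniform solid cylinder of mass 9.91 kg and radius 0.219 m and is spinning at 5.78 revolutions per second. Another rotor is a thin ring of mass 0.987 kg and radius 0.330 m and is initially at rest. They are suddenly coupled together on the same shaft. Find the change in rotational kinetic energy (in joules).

No external torque acts about the common axis, so total angular momentum is conserved.
Moments of inertia: I_A = ½(9.91)(0.219)² = 0.2376 kg·m²; I_B = (0.987)(0.330)² = 0.1075 kg·m².
Taking A's sense as positive: L = (0.2376)(5.78) = 1.374 kg·m²·rev/s.
Combined I = 0.2376 + 0.1075 = 0.3451 kg·m².
ω_f = L / I = 1.374 / 0.3451 = 3.980 rev/s.
KE_i = ½ΣIω² = 156.7 J; KE_f = ½(0.3451)(25.01)² = 107.9 J.

ΔKE ≈ -48.8 J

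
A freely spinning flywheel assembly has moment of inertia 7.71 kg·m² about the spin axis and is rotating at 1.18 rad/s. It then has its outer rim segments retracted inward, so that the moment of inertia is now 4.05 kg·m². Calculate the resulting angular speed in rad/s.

Angular momentum about the spin axis is conserved since the torque about it is zero.
ω₂ = I₁ω₁ / I₂ = (7.710)(1.18 rad/s) / (4.050) = 2.246 rad/s.

ω₂ ≈ 2.25 rad/s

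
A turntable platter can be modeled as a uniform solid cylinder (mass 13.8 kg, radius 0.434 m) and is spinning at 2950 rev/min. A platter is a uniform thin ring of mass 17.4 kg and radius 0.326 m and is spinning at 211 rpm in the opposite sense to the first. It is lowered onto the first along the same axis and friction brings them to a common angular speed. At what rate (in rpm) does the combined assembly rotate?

The coupling torques are internal; angular momentum about the shared axis is conserved.
Moments of inertia: I_A = ½(13.8)(0.434)² = 1.300 kg·m²; I_B = (17.4)(0.326)² = 1.849 kg·m².
Taking A's sense as positive: L = (1.300)(2950) − (1.849)(211) = 3444 kg·m²·rpm.
Combined I = 1.300 + 1.849 = 3.149 kg·m².
ω_f = L / I = 3444 / 3.149 = 1094 rpm.

|ω_f| ≈ 1090 rpm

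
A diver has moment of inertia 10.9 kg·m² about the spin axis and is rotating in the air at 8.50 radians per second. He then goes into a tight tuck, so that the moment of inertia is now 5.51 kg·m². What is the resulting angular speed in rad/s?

Angular momentum about the spin axis is conserved since the torque about it is zero.
ω₂ = I₁ω₁ / I₂ = (10.90)(8.50 rad/s) / (5.510) = 16.81 rad/s.

ω₂ ≈ 16.8 rad/s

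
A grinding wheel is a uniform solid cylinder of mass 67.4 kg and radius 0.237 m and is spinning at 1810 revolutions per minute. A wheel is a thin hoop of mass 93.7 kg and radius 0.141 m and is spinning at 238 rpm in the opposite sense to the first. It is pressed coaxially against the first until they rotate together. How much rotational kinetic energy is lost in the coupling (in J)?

ΔKE lost ≈ 21600 J

No external torque acts about the common axis, so total angular momentum is conserved.
Moments of inertia: I_A = ½(67.4)(0.237)² = 1.893 kg·m²; I_B = (93.7)(0.141)² = 1.863 kg·m².
Taking A's sense as positive: L = (1.893)(1810) − (1.863)(238) = 2983 kg·m²·rpm.
Combined I = 1.893 + 1.863 = 3.756 kg·m².
ω_f = L / I = 2983 / 3.756 = 794.2 rpm.
KE_i = ½ΣIω² = 34580 J; KE_f = ½(3.756)(83.17)² = 12990 J.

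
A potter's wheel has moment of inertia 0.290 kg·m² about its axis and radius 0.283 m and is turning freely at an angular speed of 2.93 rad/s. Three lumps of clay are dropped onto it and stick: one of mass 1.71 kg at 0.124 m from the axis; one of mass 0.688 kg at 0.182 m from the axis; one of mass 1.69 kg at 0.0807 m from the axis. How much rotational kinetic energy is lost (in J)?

No external torque acts about the axis; L_before = L_after.
Added inertia Σmr² = (1.71)(0.124)² + (0.688)(0.182)² + (1.69)(0.0807)² = 0.06009 kg·m²; I_f = 0.2900 + 0.06009 = 0.3501 kg·m².
ω_f = I_p ω_i / I_f = (0.2900)(2.93) / 0.3501 = 2.427 rad/s.
KE_i = ½(0.2900)(2.930 rad/s)² = 1.245 J; KE_f = ½(0.3501)(2.427)² = 1.031 J.

energy lost ≈ 0.214 J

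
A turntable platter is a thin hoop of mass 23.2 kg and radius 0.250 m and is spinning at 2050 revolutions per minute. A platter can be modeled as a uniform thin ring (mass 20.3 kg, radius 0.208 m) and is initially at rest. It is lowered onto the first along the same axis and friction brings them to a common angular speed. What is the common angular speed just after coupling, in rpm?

|ω_f| ≈ 1280 rpm

The coupling torques are internal; angular momentum about the shared axis is conserved.
Moments of inertia: I_A = (23.2)(0.250)² = 1.450 kg·m²; I_B = (20.3)(0.208)² = 0.8783 kg·m².
Taking A's sense as positive: L = (1.450)(2050) = 2972 kg·m²·rpm.
Combined I = 1.450 + 0.8783 = 2.328 kg·m².
ω_f = L / I = 2972 / 2.328 = 1277 rpm.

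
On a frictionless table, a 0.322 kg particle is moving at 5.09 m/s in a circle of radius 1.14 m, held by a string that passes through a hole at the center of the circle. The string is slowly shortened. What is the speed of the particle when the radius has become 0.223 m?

The only horizontal force on the mass is along the cord (radial), so it exerts no torque about the hole and angular momentum m v r is conserved.
v₂ = v₁ r₁ / r₂ = (5.09)(1.14) / (0.223) = 26.02 m/s.

v₂ ≈ 26.0 m/s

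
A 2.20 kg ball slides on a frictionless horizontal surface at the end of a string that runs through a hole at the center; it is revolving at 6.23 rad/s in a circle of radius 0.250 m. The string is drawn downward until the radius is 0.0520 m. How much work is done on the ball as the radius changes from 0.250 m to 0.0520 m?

The constraining force is radial, so m r² ω about the center is conserved.
ω₂ = ω₁ (r₁/r₂)² = (6.23)(0.250/0.0520)² = 144.0 rad/s.
W = ΔKE = ½m(v₂² − v₁²) = 59.01 J.

W ≈ 59.0 J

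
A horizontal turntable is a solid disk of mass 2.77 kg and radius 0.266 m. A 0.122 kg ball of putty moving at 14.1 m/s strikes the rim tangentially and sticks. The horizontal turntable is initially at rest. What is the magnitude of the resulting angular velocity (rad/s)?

The axle reaction passes through the axle and exerts no torque about it; angular momentum about the axle is conserved through the impact.
I_p = ½(2.77)(0.266)² = 0.09800 kg·m². Taking the sense of the ball of putty's angular momentum as positive, L_{ball} = m v R = (0.122)(14.1)(0.266) = 0.4576 kg·m²/s.
L_i = 0 + 0.4576 = 0.4576 kg·m²/s.
After sticking, I_f = I_p + m R² = 0.09800 + (0.122)(0.266)² = 0.1066 kg·m².
ω_f = L_i / I_f = 0.4576 / 0.1066 = 4.291 rad/s.

|ω_f| ≈ 4.29 rad/s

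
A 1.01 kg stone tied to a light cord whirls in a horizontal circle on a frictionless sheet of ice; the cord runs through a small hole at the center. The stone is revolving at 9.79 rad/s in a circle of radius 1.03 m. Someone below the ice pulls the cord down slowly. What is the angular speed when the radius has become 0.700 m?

No torque about the axis ⇒ m r₁² ω₁ = m r₂² ω₂.
ω₂ = ω₁ (r₁/r₂)² = (9.79)(1.03/0.700)² = 21.20 rad/s.

ω₂ ≈ 21.2 rad/s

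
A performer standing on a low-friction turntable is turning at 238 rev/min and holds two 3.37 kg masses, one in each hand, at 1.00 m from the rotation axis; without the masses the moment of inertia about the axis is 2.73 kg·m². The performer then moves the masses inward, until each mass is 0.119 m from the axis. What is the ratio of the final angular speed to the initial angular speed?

Angular momentum about the spin axis is conserved since the torque about it is zero.
I₁ = 2.73 + 2(3.37)(1.00)² = 9.470 kg·m²; I₂ = 2.73 + 2(3.37)(0.119)² = 2.825 kg·m².
ω₂/ω₁ = I₁/I₂ = 9.470 / 2.825 = 3.352.

ω₂/ω₁ ≈ 3.35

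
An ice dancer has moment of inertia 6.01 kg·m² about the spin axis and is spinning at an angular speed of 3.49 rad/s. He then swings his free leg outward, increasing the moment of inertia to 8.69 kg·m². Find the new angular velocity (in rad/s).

With no external torque about the axis, L is conserved: I₁ω₁ = I₂ω₂.
ω₂ = I₁ω₁ / I₂ = (6.010)(3.49 rad/s) / (8.690) = 2.414 rad/s.

ω₂ ≈ 2.41 rad/s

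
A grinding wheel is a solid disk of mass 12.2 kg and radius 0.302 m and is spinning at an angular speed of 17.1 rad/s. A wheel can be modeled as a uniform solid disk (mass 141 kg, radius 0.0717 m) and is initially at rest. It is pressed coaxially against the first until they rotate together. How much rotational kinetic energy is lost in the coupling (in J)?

The coupling torques are internal; angular momentum about the shared axis is conserved.
Moments of inertia: I_A = ½(12.2)(0.302)² = 0.5563 kg·m²; I_B = ½(141)(0.0717)² = 0.3624 kg·m².
Taking A's sense as positive: L = (0.5563)(17.1) = 9.513 kg·m²·rad/s.
Combined I = 0.5563 + 0.3624 = 0.9188 kg·m².
ω_f = L / I = 9.513 / 0.9188 = 10.35 rad/s.
KE_i = ½ΣIω² = 81.34 J; KE_f = ½(0.9188)(10.35)² = 49.25 J.

ΔKE lost ≈ 32.1 J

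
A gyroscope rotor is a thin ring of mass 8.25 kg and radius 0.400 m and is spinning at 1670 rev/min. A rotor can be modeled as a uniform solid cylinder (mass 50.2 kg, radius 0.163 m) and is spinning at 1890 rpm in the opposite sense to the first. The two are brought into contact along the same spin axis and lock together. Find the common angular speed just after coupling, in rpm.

|ω_f| ≈ 475 rpm

No external torque acts about the common axis, so total angular momentum is conserved.
Moments of inertia: I_A = (8.25)(0.400)² = 1.320 kg·m²; I_B = ½(50.2)(0.163)² = 0.6669 kg·m².
Taking A's sense as positive: L = (1.320)(1670) − (0.6669)(1890) = 944.0 kg·m²·rpm.
Combined I = 1.320 + 0.6669 = 1.987 kg·m².
ω_f = L / I = 944.0 / 1.987 = 475.1 rpm.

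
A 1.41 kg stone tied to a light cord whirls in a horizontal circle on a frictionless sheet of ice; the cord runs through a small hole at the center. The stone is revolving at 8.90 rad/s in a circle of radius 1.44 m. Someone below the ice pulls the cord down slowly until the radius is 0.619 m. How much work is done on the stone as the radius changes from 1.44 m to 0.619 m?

W ≈ 511 J

The constraining force is radial, so m r² ω about the center is conserved.
ω₂ = ω₁ (r₁/r₂)² = (8.90)(1.44/0.619)² = 48.17 rad/s.
W = ΔKE = ½m(v₂² − v₁²) = 510.9 J.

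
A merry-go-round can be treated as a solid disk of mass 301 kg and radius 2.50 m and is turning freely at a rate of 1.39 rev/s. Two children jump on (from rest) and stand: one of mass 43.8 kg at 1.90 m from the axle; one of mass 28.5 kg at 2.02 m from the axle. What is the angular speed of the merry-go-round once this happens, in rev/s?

ω_f ≈ 1.08 rev/s

No external torque acts about the axle; L_before = L_after.
I_p = ½(301)(2.50)² = 940.6 kg·m².
Added inertia Σmr² = (43.8)(1.90)² + (28.5)(2.02)² = 274.4 kg·m²; I_f = 940.6 + 274.4 = 1215 kg·m².
ω_f = I_p ω_i / I_f = (940.6)(1.39) / 1215 = 1.076 rev/s.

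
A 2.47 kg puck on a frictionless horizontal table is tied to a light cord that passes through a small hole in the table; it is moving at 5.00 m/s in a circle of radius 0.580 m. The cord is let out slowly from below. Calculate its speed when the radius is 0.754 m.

v₂ ≈ 3.85 m/s

The only horizontal force on the mass is along the cord (radial), so it exerts no torque about the hole and angular momentum m v r is conserved.
v₂ = v₁ r₁ / r₂ = (5.00)(0.580) / (0.754) = 3.846 m/s.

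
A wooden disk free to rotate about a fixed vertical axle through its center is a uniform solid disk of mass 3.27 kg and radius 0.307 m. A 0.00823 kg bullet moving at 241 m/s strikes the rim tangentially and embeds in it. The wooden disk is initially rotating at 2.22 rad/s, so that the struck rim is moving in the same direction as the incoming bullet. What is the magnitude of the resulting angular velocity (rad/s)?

About the axle the impulsive forces during the collision are internal, so angular momentum about that axis is conserved.
I_p = ½(3.27)(0.307)² = 0.1541 kg·m². Taking the sense of the bullet's angular momentum as positive, L_{bullet} = m v R = (0.00823)(241)(0.307) = 0.6089 kg·m²/s.
L_i = +I_p ω_p + m v R = +(0.1541)(2.22) + 0.6089 = 0.9510 kg·m²/s.
After sticking, I_f = I_p + m R² = 0.1541 + (0.00823)(0.307)² = 0.1549 kg·m².
ω_f = L_i / I_f = 0.9510 / 0.1549 = 6.141 rad/s.

|ω_f| ≈ 6.14 rad/s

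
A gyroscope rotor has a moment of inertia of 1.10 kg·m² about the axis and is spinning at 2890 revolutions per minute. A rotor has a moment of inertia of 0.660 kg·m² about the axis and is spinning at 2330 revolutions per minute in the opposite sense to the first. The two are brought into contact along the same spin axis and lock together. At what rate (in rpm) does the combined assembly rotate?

The coupling torques are internal; angular momentum about the shared axis is conserved.
Taking A's sense as positive: L = (1.100)(2890) − (0.6600)(2330) = 1641 kg·m²·rpm.
Combined I = 1.100 + 0.6600 = 1.760 kg·m².
ω_f = L / I = 1641 / 1.760 = 932.5 rpm.

|ω_f| ≈ 932 rpm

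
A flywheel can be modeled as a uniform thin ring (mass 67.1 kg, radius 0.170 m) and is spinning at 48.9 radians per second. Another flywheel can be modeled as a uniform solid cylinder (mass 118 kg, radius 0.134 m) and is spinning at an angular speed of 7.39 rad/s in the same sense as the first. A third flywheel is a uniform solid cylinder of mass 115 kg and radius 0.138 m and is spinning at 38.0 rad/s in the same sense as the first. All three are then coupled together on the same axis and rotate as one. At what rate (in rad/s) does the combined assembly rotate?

|ω_f| ≈ 35.2 rad/s

The coupling torques are internal; angular momentum about the shared axis is conserved.
Moments of inertia: I_A = (67.1)(0.170)² = 1.939 kg·m²; I_B = ½(118)(0.134)² = 1.059 kg·m²; I_C = ½(115)(0.138)² = 1.095 kg·m².
Taking A's sense as positive: L = (1.939)(48.9) + (1.059)(7.39) + (1.095)(38.0) = 144.3 kg·m²·rad/s.
Combined I = 1.939 + 1.059 + 1.095 = 4.094 kg·m².
ω_f = L / I = 144.3 / 4.094 = 35.24 rad/s.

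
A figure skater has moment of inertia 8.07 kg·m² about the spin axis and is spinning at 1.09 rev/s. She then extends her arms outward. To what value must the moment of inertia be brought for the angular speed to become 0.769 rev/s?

Angular momentum about the spin axis is conserved since the torque about it is zero.
I₂ = I₁ω₁ / ω₂ = (8.07)(1.09) / (0.769) = 11.44 kg·m².

I₂ ≈ 11.4 kg·m²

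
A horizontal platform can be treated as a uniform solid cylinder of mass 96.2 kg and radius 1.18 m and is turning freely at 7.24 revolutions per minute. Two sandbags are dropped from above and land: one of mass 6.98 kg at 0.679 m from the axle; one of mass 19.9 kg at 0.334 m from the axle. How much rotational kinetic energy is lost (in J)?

energy lost ≈ 1.45 J

No external torque acts about the axle; L_before = L_after.
I_p = ½(96.2)(1.18)² = 66.97 kg·m².
Added inertia Σmr² = (6.98)(0.679)² + (19.9)(0.334)² = 5.438 kg·m²; I_f = 66.97 + 5.438 = 72.41 kg·m².
ω_f = I_p ω_i / I_f = (66.97)(7.24) / 72.41 = 6.696 rpm.
KE_i = ½(66.97)(0.7582 rad/s)² = 19.25 J; KE_f = ½(72.41)(0.7012)² = 17.80 J.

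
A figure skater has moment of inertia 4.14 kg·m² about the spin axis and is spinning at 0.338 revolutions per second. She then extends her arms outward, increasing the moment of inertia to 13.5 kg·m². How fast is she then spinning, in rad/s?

ω₂ ≈ 0.651 rad/s

With no external torque about the axis, L is conserved: I₁ω₁ = I₂ω₂.
ω₂ = I₁ω₁ / I₂ = (4.140)(0.338 rev/s) / (13.50) = 0.1037 rev/s = 0.6513 rad/s.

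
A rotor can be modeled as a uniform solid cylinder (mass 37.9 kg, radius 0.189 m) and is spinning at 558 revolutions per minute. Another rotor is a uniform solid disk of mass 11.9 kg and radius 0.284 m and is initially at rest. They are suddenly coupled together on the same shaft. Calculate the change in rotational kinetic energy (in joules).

No external torque acts about the common axis, so total angular momentum is conserved.
Moments of inertia: I_A = ½(37.9)(0.189)² = 0.6769 kg·m²; I_B = ½(11.9)(0.284)² = 0.4799 kg·m².
Taking A's sense as positive: L = (0.6769)(558) = 377.7 kg·m²·rpm.
Combined I = 0.6769 + 0.4799 = 1.157 kg·m².
ω_f = L / I = 377.7 / 1.157 = 326.5 rpm.
KE_i = ½ΣIω² = 1156 J; KE_f = ½(1.157)(34.19)² = 676.2 J.

ΔKE ≈ -479 J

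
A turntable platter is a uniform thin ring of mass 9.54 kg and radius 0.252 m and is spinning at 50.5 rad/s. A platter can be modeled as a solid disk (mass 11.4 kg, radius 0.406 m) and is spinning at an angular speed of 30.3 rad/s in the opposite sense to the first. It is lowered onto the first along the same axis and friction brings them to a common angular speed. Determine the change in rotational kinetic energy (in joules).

No external torque acts about the common axis, so total angular momentum is conserved.
Moments of inertia: I_A = (9.54)(0.252)² = 0.6058 kg·m²; I_B = ½(11.4)(0.406)² = 0.9396 kg·m².
Taking A's sense as positive: L = (0.6058)(50.5) − (0.9396)(30.3) = 2.125 kg·m²·rad/s.
Combined I = 0.6058 + 0.9396 = 1.545 kg·m².
ω_f = L / I = 2.125 / 1.545 = 1.375 rad/s.
KE_i = ½ΣIω² = 1204 J; KE_f = ½(1.545)(1.375)² = 1.462 J.

ΔKE ≈ -1200 J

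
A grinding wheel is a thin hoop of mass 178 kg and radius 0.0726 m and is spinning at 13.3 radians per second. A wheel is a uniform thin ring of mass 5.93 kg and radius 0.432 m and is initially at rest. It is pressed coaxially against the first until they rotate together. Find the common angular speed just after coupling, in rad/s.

|ω_f| ≈ 6.10 rad/s

No external torque acts about the common axis, so total angular momentum is conserved.
Moments of inertia: I_A = (178)(0.0726)² = 0.9382 kg·m²; I_B = (5.93)(0.432)² = 1.107 kg·m².
Taking A's sense as positive: L = (0.9382)(13.3) = 12.48 kg·m²·rad/s.
Combined I = 0.9382 + 1.107 = 2.045 kg·m².
ω_f = L / I = 12.48 / 2.045 = 6.102 rad/s.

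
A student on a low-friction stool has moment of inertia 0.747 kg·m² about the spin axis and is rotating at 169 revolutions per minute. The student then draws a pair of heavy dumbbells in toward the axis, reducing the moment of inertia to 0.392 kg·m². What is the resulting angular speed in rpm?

ω₂ ≈ 322 rpm

With no external torque about the axis, L is conserved: I₁ω₁ = I₂ω₂.
ω₂ = I₁ω₁ / I₂ = (0.7470)(169 rpm) / (0.3920) = 322.0 rpm.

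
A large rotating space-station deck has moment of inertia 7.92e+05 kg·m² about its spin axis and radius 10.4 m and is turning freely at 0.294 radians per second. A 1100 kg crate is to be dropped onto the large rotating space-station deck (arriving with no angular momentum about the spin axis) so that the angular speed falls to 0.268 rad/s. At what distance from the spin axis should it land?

No external torque acts about the spin axis; L_before = L_after.
I_p ω_i = (I_p + m r²) ω_f ⇒ m r² = I_p(ω_i/ω_f − 1) = 7.920e+05(0.294/0.268 − 1) = 76840 kg·m².
r = √(76840/1100) = 8.358 m.

r ≈ 8.36 m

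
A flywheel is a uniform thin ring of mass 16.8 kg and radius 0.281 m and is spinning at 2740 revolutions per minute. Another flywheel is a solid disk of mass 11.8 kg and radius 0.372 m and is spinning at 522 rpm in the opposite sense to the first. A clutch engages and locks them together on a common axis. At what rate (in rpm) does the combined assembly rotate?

|ω_f| ≈ 1500 rpm

No external torque acts about the common axis, so total angular momentum is conserved.
Moments of inertia: I_A = (16.8)(0.281)² = 1.327 kg·m²; I_B = ½(11.8)(0.372)² = 0.8165 kg·m².
Taking A's sense as positive: L = (1.327)(2740) − (0.8165)(522) = 3209 kg·m²·rpm.
Combined I = 1.327 + 0.8165 = 2.143 kg·m².
ω_f = L / I = 3209 / 2.143 = 1497 rpm.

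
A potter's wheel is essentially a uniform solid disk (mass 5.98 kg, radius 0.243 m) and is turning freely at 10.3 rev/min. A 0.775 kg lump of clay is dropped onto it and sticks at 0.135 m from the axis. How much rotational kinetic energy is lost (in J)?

energy lost ≈ 0.00761 J

The added mass arrives with no angular momentum about the axis, and any external torque about the axis is negligible, so the system's angular momentum is conserved.
I_p = ½(5.98)(0.243)² = 0.1766 kg·m².
Added inertia Σmr² = (0.775)(0.135)² = 0.01412 kg·m²; I_f = 0.1766 + 0.01412 = 0.1907 kg·m².
ω_f = I_p ω_i / I_f = (0.1766)(10.3) / 0.1907 = 9.537 rpm.
KE_i = ½(0.1766)(1.079 rad/s)² = 0.1027 J; KE_f = ½(0.1907)(0.9987)² = 0.09510 J.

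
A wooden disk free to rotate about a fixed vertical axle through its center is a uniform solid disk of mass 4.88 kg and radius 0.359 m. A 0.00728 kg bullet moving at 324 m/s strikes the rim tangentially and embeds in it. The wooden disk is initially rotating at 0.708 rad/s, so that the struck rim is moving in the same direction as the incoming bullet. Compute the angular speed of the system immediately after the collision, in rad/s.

The axle reaction passes through the axle and exerts no torque about it; angular momentum about the axle is conserved through the impact.
I_p = ½(4.88)(0.359)² = 0.3145 kg·m². Taking the sense of the bullet's angular momentum as positive, L_{bullet} = m v R = (0.00728)(324)(0.359) = 0.8468 kg·m²/s.
L_i = +I_p ω_p + m v R = +(0.3145)(0.708) + 0.8468 = 1.069 kg·m²/s.
After sticking, I_f = I_p + m R² = 0.3145 + (0.00728)(0.359)² = 0.3154 kg·m².
ω_f = L_i / I_f = 1.069 / 0.3154 = 3.391 rad/s.

|ω_f| ≈ 3.39 rad/s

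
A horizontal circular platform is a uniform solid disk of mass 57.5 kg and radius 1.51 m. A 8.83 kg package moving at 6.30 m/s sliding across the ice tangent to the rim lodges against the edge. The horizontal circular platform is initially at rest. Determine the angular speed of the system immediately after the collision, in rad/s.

About the central axle the impulsive forces during the collision are internal, so angular momentum about that axis is conserved.
I_p = ½(57.5)(1.51)² = 65.55 kg·m². Taking the sense of the package's angular momentum as positive, L_{package} = m v R = (8.83)(6.30)(1.51) = 84.00 kg·m²/s.
L_i = 0 + 84.00 = 84.00 kg·m²/s.
After sticking, I_f = I_p + m R² = 65.55 + (8.83)(1.51)² = 85.69 kg·m².
ω_f = L_i / I_f = 84.00 / 85.69 = 0.9803 rad/s.

|ω_f| ≈ 0.980 rad/s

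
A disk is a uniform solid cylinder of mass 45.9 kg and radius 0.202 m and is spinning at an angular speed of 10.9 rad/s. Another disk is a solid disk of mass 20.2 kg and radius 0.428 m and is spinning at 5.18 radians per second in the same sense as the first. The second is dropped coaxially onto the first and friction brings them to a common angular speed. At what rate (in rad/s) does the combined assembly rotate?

|ω_f| ≈ 7.10 rad/s

No external torque acts about the common axis, so total angular momentum is conserved.
Moments of inertia: I_A = ½(45.9)(0.202)² = 0.9365 kg·m²; I_B = ½(20.2)(0.428)² = 1.850 kg·m².
Taking A's sense as positive: L = (0.9365)(10.9) + (1.850)(5.18) = 19.79 kg·m²·rad/s.
Combined I = 0.9365 + 1.850 = 2.787 kg·m².
ω_f = L / I = 19.79 / 2.787 = 7.102 rad/s.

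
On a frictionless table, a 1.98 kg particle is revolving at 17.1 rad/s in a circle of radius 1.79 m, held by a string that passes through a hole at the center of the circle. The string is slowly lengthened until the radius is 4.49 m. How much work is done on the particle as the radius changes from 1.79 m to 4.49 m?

W ≈ -780 J

No torque about the axis ⇒ m r₁² ω₁ = m r₂² ω₂.
ω₂ = ω₁ (r₁/r₂)² = (17.1)(1.79/4.49)² = 2.718 rad/s.
W = ΔKE = ½m(v₂² − v₁²) = -780.1 J.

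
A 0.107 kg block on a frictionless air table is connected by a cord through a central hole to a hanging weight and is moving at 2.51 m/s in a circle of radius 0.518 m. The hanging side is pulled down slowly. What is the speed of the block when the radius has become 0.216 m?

v₂ ≈ 6.02 m/s

The only horizontal force on the mass is along the cord (radial), so it exerts no torque about the hole and angular momentum m v r is conserved.
v₂ = v₁ r₁ / r₂ = (2.51)(0.518) / (0.216) = 6.019 m/s.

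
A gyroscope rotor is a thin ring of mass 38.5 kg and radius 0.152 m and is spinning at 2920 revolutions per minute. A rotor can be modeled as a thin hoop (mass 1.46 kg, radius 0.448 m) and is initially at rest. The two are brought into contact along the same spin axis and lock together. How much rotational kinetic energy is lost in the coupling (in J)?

ΔKE lost ≈ 10300 J

No external torque acts about the common axis, so total angular momentum is conserved.
Moments of inertia: I_A = (38.5)(0.152)² = 0.8895 kg·m²; I_B = (1.46)(0.448)² = 0.2930 kg·m².
Taking A's sense as positive: L = (0.8895)(2920) = 2597 kg·m²·rpm.
Combined I = 0.8895 + 0.2930 = 1.183 kg·m².
ω_f = L / I = 2597 / 1.183 = 2196 rpm.
KE_i = ½ΣIω² = 41590 J; KE_f = ½(1.183)(230.0)² = 31280 J.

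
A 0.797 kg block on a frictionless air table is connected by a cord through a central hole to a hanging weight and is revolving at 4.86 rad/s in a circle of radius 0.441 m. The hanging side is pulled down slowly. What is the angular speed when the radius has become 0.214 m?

The constraining force is radial, so m r² ω about the center is conserved.
ω₂ = ω₁ (r₁/r₂)² = (4.86)(0.441/0.214)² = 20.64 rad/s.

ω₂ ≈ 20.6 rad/s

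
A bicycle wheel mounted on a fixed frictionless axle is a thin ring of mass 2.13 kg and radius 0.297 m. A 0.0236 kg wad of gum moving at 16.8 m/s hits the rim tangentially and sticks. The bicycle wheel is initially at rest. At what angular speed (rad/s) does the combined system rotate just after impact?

The axle reaction passes through the axle and exerts no torque about it; angular momentum about the axle is conserved through the impact.
I_p = (2.13)(0.297)² = 0.1879 kg·m². Taking the sense of the wad of gum's angular momentum as positive, L_{wad} = m v R = (0.0236)(16.8)(0.297) = 0.1178 kg·m²/s.
L_i = 0 + 0.1178 = 0.1178 kg·m²/s.
After sticking, I_f = I_p + m R² = 0.1879 + (0.0236)(0.297)² = 0.1900 kg·m².
ω_f = L_i / I_f = 0.1178 / 0.1900 = 0.6199 rad/s.

|ω_f| ≈ 0.620 rad/s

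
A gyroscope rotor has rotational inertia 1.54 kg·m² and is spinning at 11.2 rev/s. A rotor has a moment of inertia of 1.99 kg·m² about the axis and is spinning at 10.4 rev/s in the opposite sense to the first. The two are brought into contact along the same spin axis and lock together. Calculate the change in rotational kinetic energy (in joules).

ΔKE ≈ -8000 J

No external torque acts about the common axis, so total angular momentum is conserved.
Taking A's sense as positive: L = (1.540)(11.2) − (1.990)(10.4) = -3.448 kg·m²·rev/s.
Combined I = 1.540 + 1.990 = 3.530 kg·m².
ω_f = L / I = -3.448 / 3.530 = -0.9768 rev/s.
KE_i = ½ΣIω² = 8062 J; KE_f = ½(3.530)(6.137)² = 66.48 J.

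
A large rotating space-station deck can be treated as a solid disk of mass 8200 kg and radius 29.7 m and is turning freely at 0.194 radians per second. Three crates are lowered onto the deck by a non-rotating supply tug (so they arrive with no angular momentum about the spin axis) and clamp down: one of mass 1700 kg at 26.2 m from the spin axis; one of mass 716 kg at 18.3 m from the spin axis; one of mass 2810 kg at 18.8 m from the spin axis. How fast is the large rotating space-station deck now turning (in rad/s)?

ω_f ≈ 0.117 rad/s

No external torque acts about the spin axis; L_before = L_after.
I_p = ½(8200)(29.7)² = 3.617e+06 kg·m².
Added inertia Σmr² = (1700)(26.2)² + (716)(18.3)² + (2810)(18.8)² = 2.400e+06 kg·m²; I_f = 3.617e+06 + 2.400e+06 = 6.016e+06 kg·m².
ω_f = I_p ω_i / I_f = (3.617e+06)(0.194) / 6.016e+06 = 0.1166 rad/s.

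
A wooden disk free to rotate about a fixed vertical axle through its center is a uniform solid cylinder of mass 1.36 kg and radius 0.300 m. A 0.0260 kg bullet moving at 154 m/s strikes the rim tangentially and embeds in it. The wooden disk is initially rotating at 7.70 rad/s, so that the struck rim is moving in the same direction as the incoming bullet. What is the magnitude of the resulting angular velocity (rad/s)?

|ω_f| ≈ 26.3 rad/s

About the axle the impulsive forces during the collision are internal, so angular momentum about that axis is conserved.
I_p = ½(1.36)(0.300)² = 0.06120 kg·m². Taking the sense of the bullet's angular momentum as positive, L_{bullet} = m v R = (0.0260)(154)(0.300) = 1.201 kg·m²/s.
L_i = +I_p ω_p + m v R = +(0.06120)(7.70) + 1.201 = 1.672 kg·m²/s.
After sticking, I_f = I_p + m R² = 0.06120 + (0.0260)(0.300)² = 0.06354 kg·m².
ω_f = L_i / I_f = 1.672 / 0.06354 = 26.32 rad/s.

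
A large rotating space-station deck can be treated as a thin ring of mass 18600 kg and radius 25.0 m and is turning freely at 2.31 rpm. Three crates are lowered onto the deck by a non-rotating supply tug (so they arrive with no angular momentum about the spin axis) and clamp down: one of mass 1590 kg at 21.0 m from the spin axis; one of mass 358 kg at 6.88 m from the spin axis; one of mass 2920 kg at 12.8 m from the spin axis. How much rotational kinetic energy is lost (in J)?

No external torque acts about the spin axis; L_before = L_after.
I_p = (18600)(25.0)² = 1.162e+07 kg·m².
Added inertia Σmr² = (1590)(21.0)² + (358)(6.88)² + (2920)(12.8)² = 1.197e+06 kg·m²; I_f = 1.162e+07 + 1.197e+06 = 1.282e+07 kg·m².
ω_f = I_p ω_i / I_f = (1.162e+07)(2.31) / 1.282e+07 = 2.094 rpm.
KE_i = ½(1.162e+07)(0.2419 rad/s)² = 3.401e+05 J; KE_f = ½(1.282e+07)(0.2193)² = 3.084e+05 J.

energy lost ≈ 31700 J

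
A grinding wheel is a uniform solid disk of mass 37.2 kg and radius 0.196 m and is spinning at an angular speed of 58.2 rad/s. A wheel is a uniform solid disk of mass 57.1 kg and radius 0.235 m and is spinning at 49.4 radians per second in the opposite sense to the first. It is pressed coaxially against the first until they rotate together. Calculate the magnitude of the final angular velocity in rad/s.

|ω_f| ≈ 15.8 rad/s

No external torque acts about the common axis, so total angular momentum is conserved.
Moments of inertia: I_A = ½(37.2)(0.196)² = 0.7145 kg·m²; I_B = ½(57.1)(0.235)² = 1.577 kg·m².
Taking A's sense as positive: L = (0.7145)(58.2) − (1.577)(49.4) = -36.30 kg·m²·rad/s.
Combined I = 0.7145 + 1.577 = 2.291 kg·m².
ω_f = L / I = -36.30 / 2.291 = -15.84 rad/s.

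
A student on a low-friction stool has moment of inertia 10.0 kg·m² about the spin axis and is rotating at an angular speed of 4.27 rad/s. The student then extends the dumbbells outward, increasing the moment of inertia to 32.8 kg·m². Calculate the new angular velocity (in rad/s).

With no external torque about the axis, L is conserved: I₁ω₁ = I₂ω₂.
ω₂ = I₁ω₁ / I₂ = (10.00)(4.27 rad/s) / (32.80) = 1.302 rad/s.

ω₂ ≈ 1.30 rad/s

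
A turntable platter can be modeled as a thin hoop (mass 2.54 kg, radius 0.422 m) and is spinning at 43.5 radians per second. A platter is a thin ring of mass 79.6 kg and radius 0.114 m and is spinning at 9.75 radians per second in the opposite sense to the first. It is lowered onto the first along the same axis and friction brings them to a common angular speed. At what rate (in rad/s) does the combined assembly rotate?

No external torque acts about the common axis, so total angular momentum is conserved.
Moments of inertia: I_A = (2.54)(0.422)² = 0.4523 kg·m²; I_B = (79.6)(0.114)² = 1.034 kg·m².
Taking A's sense as positive: L = (0.4523)(43.5) − (1.034)(9.75) = 9.590 kg·m²·rad/s.
Combined I = 0.4523 + 1.034 = 1.487 kg·m².
ω_f = L / I = 9.590 / 1.487 = 6.450 rad/s.

|ω_f| ≈ 6.45 rad/s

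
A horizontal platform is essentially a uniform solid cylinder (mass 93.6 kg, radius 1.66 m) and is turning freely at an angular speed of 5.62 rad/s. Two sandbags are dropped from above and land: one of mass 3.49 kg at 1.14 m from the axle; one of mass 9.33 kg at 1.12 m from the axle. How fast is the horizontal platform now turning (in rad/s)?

The added mass arrives with no angular momentum about the axle, and any external torque about the axle is negligible, so the system's angular momentum is conserved.
I_p = ½(93.6)(1.66)² = 129.0 kg·m².
Added inertia Σmr² = (3.49)(1.14)² + (9.33)(1.12)² = 16.24 kg·m²; I_f = 129.0 + 16.24 = 145.2 kg·m².
ω_f = I_p ω_i / I_f = (129.0)(5.62) / 145.2 = 4.991 rad/s.

ω_f ≈ 4.99 rad/s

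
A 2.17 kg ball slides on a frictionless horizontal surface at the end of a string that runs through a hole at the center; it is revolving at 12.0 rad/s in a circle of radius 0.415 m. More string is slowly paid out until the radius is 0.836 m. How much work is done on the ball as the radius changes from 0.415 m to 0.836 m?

W ≈ -20.3 J

No torque about the axis ⇒ m r₁² ω₁ = m r₂² ω₂.
ω₂ = ω₁ (r₁/r₂)² = (12.0)(0.415/0.836)² = 2.957 rad/s.
W = ΔKE = ½m(v₂² − v₁²) = -20.28 J.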